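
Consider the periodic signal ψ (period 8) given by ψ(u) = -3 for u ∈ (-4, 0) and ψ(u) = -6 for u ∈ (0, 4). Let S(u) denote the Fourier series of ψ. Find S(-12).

u = -12 differs from u = -4 by -1 full period(s), and the series is 8-periodic.
At u = -4 the one-sided limits are ψ(-4^-) = -6 and ψ(-4^+) = -3.
By Dirichlet's theorem the series converges to their average, [(-6) + (-3)]/2 = -9/2.

-9/2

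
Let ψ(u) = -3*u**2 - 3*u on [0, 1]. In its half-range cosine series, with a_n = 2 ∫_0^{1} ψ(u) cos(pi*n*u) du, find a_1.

24/pi**2

a_1 = 2 ∫_0^{1} (-3*u**2 - 3*u) cos(pi*u) du.
Integrating by parts twice (tabular method), an antiderivative of (-3*u**2 - 3*u) cos(pi*u) is -3*u**2*sin(pi*u)/pi - 3*u*sin(pi*u)/pi - 6*u*cos(pi*u)/pi**2 + 6*sin(pi*u)/pi**3 - 3*cos(pi*u)/pi**2; evaluating from 0 to 1: ∫_{0}^{1} (-3*u**2 - 3*u) cos(pi*u) du = (9/pi**2) - (-3/pi**2) = 12/pi**2.
Hence a_1 = 2·(12/pi**2) = 24/pi**2.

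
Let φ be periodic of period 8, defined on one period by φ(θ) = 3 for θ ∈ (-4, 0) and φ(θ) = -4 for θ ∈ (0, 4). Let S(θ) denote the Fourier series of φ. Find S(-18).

θ = -18 differs from θ = -2 by -2 full period(s), and the series is 8-periodic.
φ is continuous at θ = -2 with value 3, so the series converges to 3 there.

3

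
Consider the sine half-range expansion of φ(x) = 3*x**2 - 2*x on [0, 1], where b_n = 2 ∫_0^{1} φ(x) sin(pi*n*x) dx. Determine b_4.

b_4 = 2 ∫_0^{1} (3*x**2 - 2*x) sin(4*pi*x) dx.
Integrating by parts twice (tabular method), an antiderivative of (3*x**2 - 2*x) sin(4*pi*x) is -3*x**2*cos(4*pi*x)/(4*pi) + 3*x*sin(4*pi*x)/(8*pi**2) + x*cos(4*pi*x)/(2*pi) - sin(4*pi*x)/(8*pi**2) + 3*cos(4*pi*x)/(32*pi**3); evaluating from 0 to 1: ∫_{0}^{1} (3*x**2 - 2*x) sin(4*pi*x) dx = ((3 - 8*pi**2)/(32*pi**3)) - (3/(32*pi**3)) = -1/(4*pi).
Hence b_4 = 2·(-1/(4*pi)) = -1/(2*pi).

-1/(2*pi)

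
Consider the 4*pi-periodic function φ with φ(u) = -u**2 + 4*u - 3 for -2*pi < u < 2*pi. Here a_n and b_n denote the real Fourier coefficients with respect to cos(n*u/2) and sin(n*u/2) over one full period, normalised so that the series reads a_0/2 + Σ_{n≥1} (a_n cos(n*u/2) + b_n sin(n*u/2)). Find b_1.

16

b_1 = (1/(2*pi)) ∫_{-2*pi}^{2*pi} φ(u) sin(u/2) du.
Integrating by parts twice (tabular method), an antiderivative of (-u**2 + 4*u - 3) sin(u/2) is 2*u**2*cos(u/2) - 8*u*sin(u/2) - 8*u*cos(u/2) + 16*sin(u/2) - 10*cos(u/2); evaluating from -2*pi to 2*pi: ∫_{-2*pi}^{2*pi} (-u**2 + 4*u - 3) sin(u/2) du = (-8*pi**2 + 10 + 16*pi) - (-8*pi**2 - 16*pi + 10) = 32*pi.
Hence b_1 = (1/(2*pi))·(32*pi) = 16.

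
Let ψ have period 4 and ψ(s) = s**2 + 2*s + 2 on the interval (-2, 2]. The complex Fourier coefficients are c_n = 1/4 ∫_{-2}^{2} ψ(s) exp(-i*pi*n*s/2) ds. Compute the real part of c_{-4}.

1/(2*pi**2)

Since ψ is real-valued, Re(c_{-4}) = 1/4 ∫_{-2}^{2} ψ(s) cos(-2*pi*s) ds = a_{4}/2.
Integrating by parts twice (tabular method), an antiderivative of (s**2 + 2*s + 2) cos(-2*pi*s) is s**2*sin(2*pi*s)/(2*pi) + s*sin(2*pi*s)/pi + s*cos(2*pi*s)/(2*pi**2) - sin(2*pi*s)/(4*pi**3) + sin(2*pi*s)/pi + cos(2*pi*s)/(2*pi**2); evaluating from -2 to 2: ∫_{-2}^{2} (s**2 + 2*s + 2) cos(-2*pi*s) ds = (3/(2*pi**2)) - (-1/(2*pi**2)) = 2/pi**2.
Hence Re(c_{-4}) = (1/4)·(2/pi**2) = 1/(2*pi**2).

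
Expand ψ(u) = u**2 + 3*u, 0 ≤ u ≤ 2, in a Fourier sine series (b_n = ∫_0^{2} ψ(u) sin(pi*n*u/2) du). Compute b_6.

-10/(3*pi)

b_6 = ∫_0^{2} (u**2 + 3*u) sin(3*pi*u) du.
Integrating by parts twice (tabular method), an antiderivative of (u**2 + 3*u) sin(3*pi*u) is -u**2*cos(3*pi*u)/(3*pi) + 2*u*sin(3*pi*u)/(9*pi**2) - u*cos(3*pi*u)/pi + sin(3*pi*u)/(3*pi**2) + 2*cos(3*pi*u)/(27*pi**3); evaluating from 0 to 2: ∫_{0}^{2} (u**2 + 3*u) sin(3*pi*u) du = (2*(1 - 45*pi**2)/(27*pi**3)) - (2/(27*pi**3)) = -10/(3*pi).
Hence b_6 = -10/(3*pi).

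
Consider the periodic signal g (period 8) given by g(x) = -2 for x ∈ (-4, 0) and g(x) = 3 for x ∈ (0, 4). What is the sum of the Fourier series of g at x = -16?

1/2

x = -16 differs from x = 0 by -2 full period(s), and the series is 8-periodic.
At x = 0 the one-sided limits are g(0^-) = -2 and g(0^+) = 3.
By Dirichlet's theorem the series converges to their average, [(-2) + (3)]/2 = 1/2.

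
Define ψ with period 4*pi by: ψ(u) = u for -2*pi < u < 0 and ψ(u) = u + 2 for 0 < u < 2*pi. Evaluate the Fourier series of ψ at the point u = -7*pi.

2 + pi

u = -7*pi differs from u = pi by -2 full period(s), and the series is 4*pi-periodic.
ψ is continuous at u = pi with value 2 + pi, so the series converges to 2 + pi there.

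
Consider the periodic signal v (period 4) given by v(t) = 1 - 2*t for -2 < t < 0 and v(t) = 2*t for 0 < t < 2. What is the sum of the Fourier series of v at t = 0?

1/2

At t = 0 the one-sided limits are v(0^-) = 1 and v(0^+) = 0.
By Dirichlet's theorem the series converges to their average, [(1) + (0)]/2 = 1/2.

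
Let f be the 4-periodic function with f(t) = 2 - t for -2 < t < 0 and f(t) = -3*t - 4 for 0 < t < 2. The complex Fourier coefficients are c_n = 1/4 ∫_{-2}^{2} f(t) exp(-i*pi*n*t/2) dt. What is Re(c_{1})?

Since f is real-valued, Re(c_{1}) = 1/4 ∫_{-2}^{2} f(t) cos(pi*t/2) dt = a_{1}/2.
Split the integral at the breakpoints.
Integrating by parts (boundary term plus one more integral), an antiderivative of (2 - t) cos(pi*t/2) is -2*t*sin(pi*t/2)/pi + 4*sin(pi*t/2)/pi - 4*cos(pi*t/2)/pi**2; evaluating from -2 to 0: ∫_{-2}^{0} (2 - t) cos(pi*t/2) dt = (-4/pi**2) - (4/pi**2) = -8/pi**2.
Integrating by parts (boundary term plus one more integral), an antiderivative of (-3*t - 4) cos(pi*t/2) is -6*t*sin(pi*t/2)/pi - 8*sin(pi*t/2)/pi - 12*cos(pi*t/2)/pi**2; evaluating from 0 to 2: ∫_{0}^{2} (-3*t - 4) cos(pi*t/2) dt = (12/pi**2) - (-12/pi**2) = 24/pi**2.
So ∫_{-2}^{2} f(t) cos(pi*t/2) dt = 16/pi**2.
Hence Re(c_{1}) = (1/4)·(16/pi**2) = 4/pi**2.

4/pi**2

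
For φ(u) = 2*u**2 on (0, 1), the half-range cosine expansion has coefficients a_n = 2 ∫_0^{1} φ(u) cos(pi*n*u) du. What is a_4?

1/(2*pi**2)

a_4 = 2 ∫_0^{1} (2*u**2) cos(4*pi*u) du.
Integrating by parts twice (tabular method), an antiderivative of (2*u**2) cos(4*pi*u) is u**2*sin(4*pi*u)/(2*pi) + u*cos(4*pi*u)/(4*pi**2) - sin(4*pi*u)/(16*pi**3); evaluating from 0 to 1: ∫_{0}^{1} (2*u**2) cos(4*pi*u) du = (1/(4*pi**2)) - (0) = 1/(4*pi**2).
Hence a_4 = 2·(1/(4*pi**2)) = 1/(2*pi**2).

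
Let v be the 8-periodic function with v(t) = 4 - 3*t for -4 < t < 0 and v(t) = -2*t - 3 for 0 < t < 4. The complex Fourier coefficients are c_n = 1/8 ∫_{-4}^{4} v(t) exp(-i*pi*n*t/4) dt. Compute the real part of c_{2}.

Since v is real-valued, Re(c_{2}) = 1/8 ∫_{-4}^{4} v(t) cos(pi*t/2) dt = a_{2}/2.
Split the integral at the breakpoints.
Integrating by parts (boundary term plus one more integral), an antiderivative of (4 - 3*t) cos(pi*t/2) is -6*t*sin(pi*t/2)/pi + 8*sin(pi*t/2)/pi - 12*cos(pi*t/2)/pi**2; evaluating from -4 to 0: ∫_{-4}^{0} (4 - 3*t) cos(pi*t/2) dt = (-12/pi**2) - (-12/pi**2) = 0.
Integrating by parts (boundary term plus one more integral), an antiderivative of (-2*t - 3) cos(pi*t/2) is -4*t*sin(pi*t/2)/pi - 6*sin(pi*t/2)/pi - 8*cos(pi*t/2)/pi**2; evaluating from 0 to 4: ∫_{0}^{4} (-2*t - 3) cos(pi*t/2) dt = (-8/pi**2) - (-8/pi**2) = 0.
So ∫_{-4}^{4} v(t) cos(pi*t/2) dt = 0.
Hence Re(c_{2}) = (1/8)·(0) = 0.

0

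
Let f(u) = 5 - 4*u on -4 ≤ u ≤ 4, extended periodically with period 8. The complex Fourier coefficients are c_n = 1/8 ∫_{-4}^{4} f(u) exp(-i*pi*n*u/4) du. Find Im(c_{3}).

16/(3*pi)

Since f is real-valued, Im(c_{3}) = -1/8 ∫_{-4}^{4} f(u) sin(3*pi*u/4) du = -b_{3}/2.
Integrating by parts (boundary term plus one more integral), an antiderivative of (5 - 4*u) sin(3*pi*u/4) is 16*u*cos(3*pi*u/4)/(3*pi) - 64*sin(3*pi*u/4)/(9*pi**2) - 20*cos(3*pi*u/4)/(3*pi); evaluating from -4 to 4: ∫_{-4}^{4} (5 - 4*u) sin(3*pi*u/4) du = (-44/(3*pi)) - (28/pi) = -128/(3*pi).
Hence Im(c_{3}) = (-1/8)·(-128/(3*pi)) = 16/(3*pi).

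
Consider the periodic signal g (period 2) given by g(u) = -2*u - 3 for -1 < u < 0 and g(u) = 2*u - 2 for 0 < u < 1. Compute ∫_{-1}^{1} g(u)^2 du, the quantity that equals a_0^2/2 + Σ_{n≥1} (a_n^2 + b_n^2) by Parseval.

17/3

∫_{-1}^{1} g(u)^2 du = 17/3.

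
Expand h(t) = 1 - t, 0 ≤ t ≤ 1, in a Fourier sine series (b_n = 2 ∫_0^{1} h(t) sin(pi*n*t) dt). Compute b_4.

1/(2*pi)

b_4 = 2 ∫_0^{1} (1 - t) sin(4*pi*t) dt.
Integrating by parts (boundary term plus one more integral), an antiderivative of (1 - t) sin(4*pi*t) is t*cos(4*pi*t)/(4*pi) - sin(4*pi*t)/(16*pi**2) - cos(4*pi*t)/(4*pi); evaluating from 0 to 1: ∫_{0}^{1} (1 - t) sin(4*pi*t) dt = (0) - (-1/(4*pi)) = 1/(4*pi).
Hence b_4 = 2·(1/(4*pi)) = 1/(2*pi).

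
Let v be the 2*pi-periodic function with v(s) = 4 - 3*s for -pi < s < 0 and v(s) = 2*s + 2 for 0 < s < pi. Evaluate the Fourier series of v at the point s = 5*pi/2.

2 + pi

s = 5*pi/2 differs from s = pi/2 by 1 full period(s), and the series is 2*pi-periodic.
v is continuous at s = pi/2 with value 2 + pi, so the series converges to 2 + pi there.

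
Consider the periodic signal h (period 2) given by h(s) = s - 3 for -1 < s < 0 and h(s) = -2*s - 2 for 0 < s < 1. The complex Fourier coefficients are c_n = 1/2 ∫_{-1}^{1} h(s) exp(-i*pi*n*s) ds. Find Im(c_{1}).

-1/(2*pi)

Since h is real-valued, Im(c_{1}) = -1/2 ∫_{-1}^{1} h(s) sin(pi*s) ds = -b_{1}/2.
Split the integral at the breakpoints.
Integrating by parts (boundary term plus one more integral), an antiderivative of (s - 3) sin(pi*s) is -s*cos(pi*s)/pi + sin(pi*s)/pi**2 + 3*cos(pi*s)/pi; evaluating from -1 to 0: ∫_{-1}^{0} (s - 3) sin(pi*s) ds = (3/pi) - (-4/pi) = 7/pi.
Integrating by parts (boundary term plus one more integral), an antiderivative of (-2*s - 2) sin(pi*s) is 2*s*cos(pi*s)/pi - 2*sin(pi*s)/pi**2 + 2*cos(pi*s)/pi; evaluating from 0 to 1: ∫_{0}^{1} (-2*s - 2) sin(pi*s) ds = (-4/pi) - (2/pi) = -6/pi.
So ∫_{-1}^{1} h(s) sin(pi*s) ds = 1/pi.
Hence Im(c_{1}) = (-1/2)·(1/pi) = -1/(2*pi).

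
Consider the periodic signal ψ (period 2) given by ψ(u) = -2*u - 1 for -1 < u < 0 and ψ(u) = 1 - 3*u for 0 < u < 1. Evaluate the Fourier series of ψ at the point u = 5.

u = 5 differs from u = 1 by 2 full period(s), and the series is 2-periodic.
At u = 1 the one-sided limits are ψ(1^-) = -2 and ψ(1^+) = 1.
By Dirichlet's theorem the series converges to their average, [(-2) + (1)]/2 = -1/2.

-1/2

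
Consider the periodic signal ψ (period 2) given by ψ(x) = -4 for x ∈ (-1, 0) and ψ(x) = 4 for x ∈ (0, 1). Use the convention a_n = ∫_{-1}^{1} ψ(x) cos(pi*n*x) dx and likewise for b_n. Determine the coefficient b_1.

b_1 = ∫_{-1}^{1} ψ(x) sin(pi*x) dx.
ψ is odd and sin(pi*x) is odd, so the integrand is even and b_1 = 2 ∫_0^{1} ψ(x) sin(pi*x) dx.
Directly, an antiderivative of (4) sin(pi*x) is -4*cos(pi*x)/pi; evaluating from 0 to 1: ∫_{0}^{1} (4) sin(pi*x) dx = (4/pi) - (-4/pi) = 8/pi.
Hence b_1 = 2·(8/pi) = 16/pi.

16/pi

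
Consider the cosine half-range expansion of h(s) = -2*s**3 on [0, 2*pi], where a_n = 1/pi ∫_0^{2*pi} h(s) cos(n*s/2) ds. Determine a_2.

a_2 = 1/pi ∫_0^{2*pi} (-2*s**3) cos(s) ds.
Integrating by parts three times (tabular method), an antiderivative of (-2*s**3) cos(s) is -2*s**3*sin(s) - 6*s**2*cos(s) + 12*s*sin(s) + 12*cos(s); evaluating from 0 to 2*pi: ∫_{0}^{2*pi} (-2*s**3) cos(s) ds = (12 - 24*pi**2) - (12) = -24*pi**2.
Hence a_2 = (1/pi)·(-24*pi**2) = -24*pi.

-24*pi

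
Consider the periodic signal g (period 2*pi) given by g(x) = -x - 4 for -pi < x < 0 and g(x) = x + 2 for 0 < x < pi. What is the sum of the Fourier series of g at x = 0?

At x = 0 the one-sided limits are g(0^-) = -4 and g(0^+) = 2.
By Dirichlet's theorem the series converges to their average, [(-4) + (2)]/2 = -1.

-1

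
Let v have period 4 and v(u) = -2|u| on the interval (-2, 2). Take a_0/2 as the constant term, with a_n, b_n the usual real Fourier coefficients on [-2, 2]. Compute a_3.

a_3 = 1/2 ∫_{-2}^{2} v(u) cos(3*pi*u/2) du.
v is even and cos(3*pi*u/2) is even, so the integrand is even and a_3 = ∫_0^{2} v(u) cos(3*pi*u/2) du.
Integrating by parts (boundary term plus one more integral), an antiderivative of (-2*u) cos(3*pi*u/2) is -4*u*sin(3*pi*u/2)/(3*pi) - 8*cos(3*pi*u/2)/(9*pi**2); evaluating from 0 to 2: ∫_{0}^{2} (-2*u) cos(3*pi*u/2) du = (8/(9*pi**2)) - (-8/(9*pi**2)) = 16/(9*pi**2).
Hence a_3 = 16/(9*pi**2).

16/(9*pi**2)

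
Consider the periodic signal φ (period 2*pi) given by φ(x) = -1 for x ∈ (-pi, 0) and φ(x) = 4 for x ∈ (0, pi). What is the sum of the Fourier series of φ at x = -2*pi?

3/2

x = -2*pi differs from x = 0 by -1 full period(s), and the series is 2*pi-periodic.
At x = 0 the one-sided limits are φ(0^-) = -1 and φ(0^+) = 4.
By Dirichlet's theorem the series converges to their average, [(-1) + (4)]/2 = 3/2.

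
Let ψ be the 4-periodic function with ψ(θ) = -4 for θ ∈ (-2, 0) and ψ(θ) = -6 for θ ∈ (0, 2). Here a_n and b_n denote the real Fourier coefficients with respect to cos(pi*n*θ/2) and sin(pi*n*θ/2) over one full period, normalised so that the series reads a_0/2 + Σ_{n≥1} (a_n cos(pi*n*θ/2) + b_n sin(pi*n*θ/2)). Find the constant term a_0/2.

-5

a_0 = 1/2 ∫_{-2}^{2} ψ(θ) dθ = 1/2 · (-20) = -10.
So the constant term a_0/2 = -5.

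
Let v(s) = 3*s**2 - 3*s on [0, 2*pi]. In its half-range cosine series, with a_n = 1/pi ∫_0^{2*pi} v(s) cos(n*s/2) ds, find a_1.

a_1 = 1/pi ∫_0^{2*pi} (3*s**2 - 3*s) cos(s/2) ds.
Integrating by parts twice (tabular method), an antiderivative of (3*s**2 - 3*s) cos(s/2) is 6*s**2*sin(s/2) - 6*s*sin(s/2) + 24*s*cos(s/2) - 48*sin(s/2) - 12*cos(s/2); evaluating from 0 to 2*pi: ∫_{0}^{2*pi} (3*s**2 - 3*s) cos(s/2) ds = (12 - 48*pi) - (-12) = 24 - 48*pi.
Hence a_1 = (1/pi)·(24 - 48*pi) = -48 + 24/pi.

-48 + 24/pi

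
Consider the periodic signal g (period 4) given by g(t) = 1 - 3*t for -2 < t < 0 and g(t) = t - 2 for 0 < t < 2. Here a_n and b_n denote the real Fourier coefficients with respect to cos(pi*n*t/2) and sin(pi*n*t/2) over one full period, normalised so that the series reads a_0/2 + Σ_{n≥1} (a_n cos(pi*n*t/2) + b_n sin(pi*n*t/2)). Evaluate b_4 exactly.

b_4 = 1/2 ∫_{-2}^{2} g(t) sin(2*pi*t) dt.
Split the integral at the breakpoints.
Integrating by parts (boundary term plus one more integral), an antiderivative of (1 - 3*t) sin(2*pi*t) is 3*t*cos(2*pi*t)/(2*pi) - 3*sin(2*pi*t)/(4*pi**2) - cos(2*pi*t)/(2*pi); evaluating from -2 to 0: ∫_{-2}^{0} (1 - 3*t) sin(2*pi*t) dt = (-1/(2*pi)) - (-7/(2*pi)) = 3/pi.
Integrating by parts (boundary term plus one more integral), an antiderivative of (t - 2) sin(2*pi*t) is -t*cos(2*pi*t)/(2*pi) + sin(2*pi*t)/(4*pi**2) + cos(2*pi*t)/pi; evaluating from 0 to 2: ∫_{0}^{2} (t - 2) sin(2*pi*t) dt = (0) - (1/pi) = -1/pi.
Summing the pieces and multiplying by (1/2) gives b_4 = 1/pi.

1/pi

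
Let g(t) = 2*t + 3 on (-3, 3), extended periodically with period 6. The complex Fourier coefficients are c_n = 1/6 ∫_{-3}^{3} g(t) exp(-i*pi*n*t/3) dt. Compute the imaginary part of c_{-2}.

-3/pi

Since g is real-valued, Im(c_{-2}) = -1/6 ∫_{-3}^{3} g(t) sin(-2*pi*t/3) dt = b_{2}/2.
Integrating by parts (boundary term plus one more integral), an antiderivative of (2*t + 3) sin(-2*pi*t/3) is 3*t*cos(2*pi*t/3)/pi - 9*sin(2*pi*t/3)/(2*pi**2) + 9*cos(2*pi*t/3)/(2*pi); evaluating from -3 to 3: ∫_{-3}^{3} (2*t + 3) sin(-2*pi*t/3) dt = (27/(2*pi)) - (-9/(2*pi)) = 18/pi.
Hence Im(c_{-2}) = (-1/6)·(18/pi) = -3/pi.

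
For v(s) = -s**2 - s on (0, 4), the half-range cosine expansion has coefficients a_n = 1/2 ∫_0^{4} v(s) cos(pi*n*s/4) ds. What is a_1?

a_1 = 1/2 ∫_0^{4} (-s**2 - s) cos(pi*s/4) ds.
Integrating by parts twice (tabular method), an antiderivative of (-s**2 - s) cos(pi*s/4) is -4*s**2*sin(pi*s/4)/pi - 4*s*sin(pi*s/4)/pi - 32*s*cos(pi*s/4)/pi**2 + 128*sin(pi*s/4)/pi**3 - 16*cos(pi*s/4)/pi**2; evaluating from 0 to 4: ∫_{0}^{4} (-s**2 - s) cos(pi*s/4) ds = (144/pi**2) - (-16/pi**2) = 160/pi**2.
Hence a_1 = (1/2)·(160/pi**2) = 80/pi**2.

80/pi**2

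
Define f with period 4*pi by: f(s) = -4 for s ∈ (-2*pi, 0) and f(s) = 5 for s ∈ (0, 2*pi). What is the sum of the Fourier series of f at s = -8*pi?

1/2

s = -8*pi differs from s = 0 by -2 full period(s), and the series is 4*pi-periodic.
At s = 0 the one-sided limits are f(0^-) = -4 and f(0^+) = 5.
By Dirichlet's theorem the series converges to their average, [(-4) + (5)]/2 = 1/2.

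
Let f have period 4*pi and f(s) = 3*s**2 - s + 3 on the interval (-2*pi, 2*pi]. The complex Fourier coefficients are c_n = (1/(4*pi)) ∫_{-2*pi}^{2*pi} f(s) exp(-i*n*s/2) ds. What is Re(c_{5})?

-24/25

Since f is real-valued, Re(c_{5}) = (1/(4*pi)) ∫_{-2*pi}^{2*pi} f(s) cos(5*s/2) ds = a_{5}/2.
Integrating by parts twice (tabular method), an antiderivative of (3*s**2 - s + 3) cos(5*s/2) is 6*s**2*sin(5*s/2)/5 - 2*s*sin(5*s/2)/5 + 24*s*cos(5*s/2)/25 + 102*sin(5*s/2)/125 - 4*cos(5*s/2)/25; evaluating from -2*pi to 2*pi: ∫_{-2*pi}^{2*pi} (3*s**2 - s + 3) cos(5*s/2) ds = (4/25 - 48*pi/25) - (4/25 + 48*pi/25) = -96*pi/25.
Hence Re(c_{5}) = (1/(4*pi))·(-96*pi/25) = -24/25.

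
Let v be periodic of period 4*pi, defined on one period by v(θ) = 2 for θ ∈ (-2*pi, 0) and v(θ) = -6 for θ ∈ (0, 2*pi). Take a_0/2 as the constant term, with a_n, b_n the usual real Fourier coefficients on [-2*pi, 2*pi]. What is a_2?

0

a_2 = (1/(2*pi)) ∫_{-2*pi}^{2*pi} v(θ) cos(θ) dθ.
Split the integral at the breakpoints.
Directly, an antiderivative of (2) cos(θ) is 2*sin(θ); evaluating from -2*pi to 0: ∫_{-2*pi}^{0} (2) cos(θ) dθ = (0) - (0) = 0.
Directly, an antiderivative of (-6) cos(θ) is -6*sin(θ); evaluating from 0 to 2*pi: ∫_{0}^{2*pi} (-6) cos(θ) dθ = (0) - (0) = 0.
Summing the pieces and multiplying by (1/(2*pi)) gives a_2 = 0.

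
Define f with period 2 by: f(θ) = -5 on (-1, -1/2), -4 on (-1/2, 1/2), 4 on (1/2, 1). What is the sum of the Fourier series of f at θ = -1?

-1/2

At θ = -1 the one-sided limits are f(-1^-) = 4 and f(-1^+) = -5.
By Dirichlet's theorem the series converges to their average, [(4) + (-5)]/2 = -1/2.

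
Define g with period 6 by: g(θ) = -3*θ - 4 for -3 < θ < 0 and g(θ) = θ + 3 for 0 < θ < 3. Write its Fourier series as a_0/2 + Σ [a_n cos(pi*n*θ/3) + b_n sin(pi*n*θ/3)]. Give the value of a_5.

-24/(25*pi**2)

a_5 = 1/3 ∫_{-3}^{3} g(θ) cos(5*pi*θ/3) dθ.
Split the integral at the breakpoints.
Integrating by parts (boundary term plus one more integral), an antiderivative of (-3*θ - 4) cos(5*pi*θ/3) is -9*θ*sin(5*pi*θ/3)/(5*pi) - 12*sin(5*pi*θ/3)/(5*pi) - 27*cos(5*pi*θ/3)/(25*pi**2); evaluating from -3 to 0: ∫_{-3}^{0} (-3*θ - 4) cos(5*pi*θ/3) dθ = (-27/(25*pi**2)) - (27/(25*pi**2)) = -54/(25*pi**2).
Integrating by parts (boundary term plus one more integral), an antiderivative of (θ + 3) cos(5*pi*θ/3) is 3*θ*sin(5*pi*θ/3)/(5*pi) + 9*sin(5*pi*θ/3)/(5*pi) + 9*cos(5*pi*θ/3)/(25*pi**2); evaluating from 0 to 3: ∫_{0}^{3} (θ + 3) cos(5*pi*θ/3) dθ = (-9/(25*pi**2)) - (9/(25*pi**2)) = -18/(25*pi**2).
Summing the pieces and multiplying by (1/3) gives a_5 = -24/(25*pi**2).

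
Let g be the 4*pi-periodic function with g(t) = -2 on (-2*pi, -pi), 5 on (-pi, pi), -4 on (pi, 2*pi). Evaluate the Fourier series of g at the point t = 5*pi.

t = 5*pi differs from t = pi by 1 full period(s), and the series is 4*pi-periodic.
At t = pi the one-sided limits are g(pi^-) = 5 and g(pi^+) = -4.
By Dirichlet's theorem the series converges to their average, [(5) + (-4)]/2 = 1/2.

1/2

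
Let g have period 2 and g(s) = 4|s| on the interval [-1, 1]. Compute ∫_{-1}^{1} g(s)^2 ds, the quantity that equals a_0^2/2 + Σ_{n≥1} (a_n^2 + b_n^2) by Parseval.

∫_{-1}^{1} g(s)^2 ds = 32/3.

32/3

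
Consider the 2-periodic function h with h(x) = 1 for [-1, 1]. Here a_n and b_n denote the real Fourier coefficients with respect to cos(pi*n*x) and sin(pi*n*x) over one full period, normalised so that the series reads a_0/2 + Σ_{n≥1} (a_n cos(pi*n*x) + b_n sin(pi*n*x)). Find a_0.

2

a_0 = ∫_{-1}^{1} h(x) dx = 2.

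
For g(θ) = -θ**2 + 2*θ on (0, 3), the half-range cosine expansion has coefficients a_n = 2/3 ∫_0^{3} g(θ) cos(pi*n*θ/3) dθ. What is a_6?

-1/pi**2

a_6 = 2/3 ∫_0^{3} (-θ**2 + 2*θ) cos(2*pi*θ) dθ.
Integrating by parts twice (tabular method), an antiderivative of (-θ**2 + 2*θ) cos(2*pi*θ) is -θ**2*sin(2*pi*θ)/(2*pi) + θ*sin(2*pi*θ)/pi - θ*cos(2*pi*θ)/(2*pi**2) + sin(2*pi*θ)/(4*pi**3) + cos(2*pi*θ)/(2*pi**2); evaluating from 0 to 3: ∫_{0}^{3} (-θ**2 + 2*θ) cos(2*pi*θ) dθ = (-1/pi**2) - (1/(2*pi**2)) = -3/(2*pi**2).
Hence a_6 = (2/3)·(-3/(2*pi**2)) = -1/pi**2.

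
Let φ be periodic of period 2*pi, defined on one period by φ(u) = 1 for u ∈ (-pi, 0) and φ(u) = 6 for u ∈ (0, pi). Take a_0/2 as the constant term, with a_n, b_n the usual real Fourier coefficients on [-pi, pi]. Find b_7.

b_7 = 1/pi ∫_{-pi}^{pi} φ(u) sin(7*u) du.
Split the integral at the breakpoints.
Directly, an antiderivative of (1) sin(7*u) is -cos(7*u)/7; evaluating from -pi to 0: ∫_{-pi}^{0} (1) sin(7*u) du = (-1/7) - (1/7) = -2/7.
Directly, an antiderivative of (6) sin(7*u) is -6*cos(7*u)/7; evaluating from 0 to pi: ∫_{0}^{pi} (6) sin(7*u) du = (6/7) - (-6/7) = 12/7.
Summing the pieces and multiplying by (1/pi) gives b_7 = 10/(7*pi).

10/(7*pi)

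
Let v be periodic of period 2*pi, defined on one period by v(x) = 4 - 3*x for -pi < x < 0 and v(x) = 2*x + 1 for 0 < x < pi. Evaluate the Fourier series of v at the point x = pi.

5/2 + 5*pi/2

x = pi differs from x = -pi by 1 full period(s), and the series is 2*pi-periodic.
At x = -pi the one-sided limits are v(-pi^-) = 1 + 2*pi and v(-pi^+) = 4 + 3*pi.
By Dirichlet's theorem the series converges to their average, [(1 + 2*pi) + (4 + 3*pi)]/2 = 5/2 + 5*pi/2.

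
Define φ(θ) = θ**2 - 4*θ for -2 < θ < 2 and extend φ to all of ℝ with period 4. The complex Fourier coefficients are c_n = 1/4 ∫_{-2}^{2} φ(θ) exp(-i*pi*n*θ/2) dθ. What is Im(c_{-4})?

Since φ is real-valued, Im(c_{-4}) = -1/4 ∫_{-2}^{2} φ(θ) sin(-2*pi*θ) dθ = b_{4}/2.
Integrating by parts twice (tabular method), an antiderivative of (θ**2 - 4*θ) sin(-2*pi*θ) is θ**2*cos(2*pi*θ)/(2*pi) - θ*sin(2*pi*θ)/(2*pi**2) - 2*θ*cos(2*pi*θ)/pi + sin(2*pi*θ)/pi**2 - cos(2*pi*θ)/(4*pi**3); evaluating from -2 to 2: ∫_{-2}^{2} (θ**2 - 4*θ) sin(-2*pi*θ) dθ = (-2/pi - 1/(4*pi**3)) - (-1/(4*pi**3) + 6/pi) = -8/pi.
Hence Im(c_{-4}) = (-1/4)·(-8/pi) = 2/pi.

2/pi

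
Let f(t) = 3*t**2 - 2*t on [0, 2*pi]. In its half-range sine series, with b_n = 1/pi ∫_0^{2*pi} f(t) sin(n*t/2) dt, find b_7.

8*(-49*pi - 12 + 147*pi**2)/(343*pi)

b_7 = 1/pi ∫_0^{2*pi} (3*t**2 - 2*t) sin(7*t/2) dt.
Integrating by parts twice (tabular method), an antiderivative of (3*t**2 - 2*t) sin(7*t/2) is -6*t**2*cos(7*t/2)/7 + 24*t*sin(7*t/2)/49 + 4*t*cos(7*t/2)/7 - 8*sin(7*t/2)/49 + 48*cos(7*t/2)/343; evaluating from 0 to 2*pi: ∫_{0}^{2*pi} (3*t**2 - 2*t) sin(7*t/2) dt = (-8*pi/7 - 48/343 + 24*pi**2/7) - (48/343) = -8*pi/7 - 96/343 + 24*pi**2/7.
Hence b_7 = (1/pi)·(-8*pi/7 - 96/343 + 24*pi**2/7) = 8*(-49*pi - 12 + 147*pi**2)/(343*pi).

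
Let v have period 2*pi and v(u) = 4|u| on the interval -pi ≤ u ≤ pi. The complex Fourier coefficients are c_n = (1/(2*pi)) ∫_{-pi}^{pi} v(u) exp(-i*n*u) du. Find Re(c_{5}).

-8/(25*pi)

Since v is real-valued, Re(c_{5}) = (1/(2*pi)) ∫_{-pi}^{pi} v(u) cos(5*u) du = a_{5}/2.
v is even and cos(5*u) is even, so the integrand is even: ∫_{-pi}^{pi} v(u) cos(5*u) du = 2∫_0^{pi} v(u) cos(5*u) du.
Integrating by parts (boundary term plus one more integral), an antiderivative of (4*u) cos(5*u) is 4*u*sin(5*u)/5 + 4*cos(5*u)/25; evaluating from 0 to pi: ∫_{0}^{pi} (4*u) cos(5*u) du = (-4/25) - (4/25) = -8/25.
So ∫_{-pi}^{pi} v(u) cos(5*u) du = -16/25.
Hence Re(c_{5}) = (1/(2*pi))·(-16/25) = -8/(25*pi).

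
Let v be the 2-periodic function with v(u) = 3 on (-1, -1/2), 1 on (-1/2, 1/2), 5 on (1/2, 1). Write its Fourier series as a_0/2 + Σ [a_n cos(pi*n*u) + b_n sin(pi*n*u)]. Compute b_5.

2/(5*pi)

b_5 = ∫_{-1}^{1} v(u) sin(5*pi*u) du.
Split the integral at the breakpoints.
Directly, an antiderivative of (3) sin(5*pi*u) is -3*cos(5*pi*u)/(5*pi); evaluating from -1 to -1/2: ∫_{-1}^{-1/2} (3) sin(5*pi*u) du = (0) - (3/(5*pi)) = -3/(5*pi).
Directly, an antiderivative of (1) sin(5*pi*u) is -cos(5*pi*u)/(5*pi); evaluating from -1/2 to 1/2: ∫_{-1/2}^{1/2} (1) sin(5*pi*u) du = (0) - (0) = 0.
Directly, an antiderivative of (5) sin(5*pi*u) is -cos(5*pi*u)/pi; evaluating from 1/2 to 1: ∫_{1/2}^{1} (5) sin(5*pi*u) du = (1/pi) - (0) = 1/pi.
Summing the pieces gives b_5 = 2/(5*pi).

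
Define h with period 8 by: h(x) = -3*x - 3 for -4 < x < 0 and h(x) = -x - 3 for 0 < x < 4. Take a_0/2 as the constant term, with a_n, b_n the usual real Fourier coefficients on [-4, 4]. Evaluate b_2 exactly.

8/pi

b_2 = 1/4 ∫_{-4}^{4} h(x) sin(pi*x/2) dx.
Split the integral at the breakpoints.
Integrating by parts (boundary term plus one more integral), an antiderivative of (-3*x - 3) sin(pi*x/2) is 6*x*cos(pi*x/2)/pi - 12*sin(pi*x/2)/pi**2 + 6*cos(pi*x/2)/pi; evaluating from -4 to 0: ∫_{-4}^{0} (-3*x - 3) sin(pi*x/2) dx = (6/pi) - (-18/pi) = 24/pi.
Integrating by parts (boundary term plus one more integral), an antiderivative of (-x - 3) sin(pi*x/2) is 2*x*cos(pi*x/2)/pi - 4*sin(pi*x/2)/pi**2 + 6*cos(pi*x/2)/pi; evaluating from 0 to 4: ∫_{0}^{4} (-x - 3) sin(pi*x/2) dx = (14/pi) - (6/pi) = 8/pi.
Summing the pieces and multiplying by (1/4) gives b_2 = 8/pi.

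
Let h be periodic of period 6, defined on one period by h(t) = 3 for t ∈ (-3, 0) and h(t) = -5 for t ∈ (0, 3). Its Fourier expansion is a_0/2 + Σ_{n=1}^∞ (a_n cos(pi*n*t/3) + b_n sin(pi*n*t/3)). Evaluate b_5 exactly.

-16/(5*pi)

b_5 = 1/3 ∫_{-3}^{3} h(t) sin(5*pi*t/3) dt.
Split the integral at the breakpoints.
Directly, an antiderivative of (3) sin(5*pi*t/3) is -9*cos(5*pi*t/3)/(5*pi); evaluating from -3 to 0: ∫_{-3}^{0} (3) sin(5*pi*t/3) dt = (-9/(5*pi)) - (9/(5*pi)) = -18/(5*pi).
Directly, an antiderivative of (-5) sin(5*pi*t/3) is 3*cos(5*pi*t/3)/pi; evaluating from 0 to 3: ∫_{0}^{3} (-5) sin(5*pi*t/3) dt = (-3/pi) - (3/pi) = -6/pi.
Summing the pieces and multiplying by (1/3) gives b_5 = -16/(5*pi).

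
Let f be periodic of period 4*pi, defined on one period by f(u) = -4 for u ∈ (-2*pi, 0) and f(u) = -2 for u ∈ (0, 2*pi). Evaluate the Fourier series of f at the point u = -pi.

-4

f is continuous at u = -pi with value -4, so the series converges to -4 there.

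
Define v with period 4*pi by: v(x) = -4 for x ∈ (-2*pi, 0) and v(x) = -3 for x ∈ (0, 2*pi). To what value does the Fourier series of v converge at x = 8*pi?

-7/2

x = 8*pi differs from x = 0 by 2 full period(s), and the series is 4*pi-periodic.
At x = 0 the one-sided limits are v(0^-) = -4 and v(0^+) = -3.
By Dirichlet's theorem the series converges to their average, [(-4) + (-3)]/2 = -7/2.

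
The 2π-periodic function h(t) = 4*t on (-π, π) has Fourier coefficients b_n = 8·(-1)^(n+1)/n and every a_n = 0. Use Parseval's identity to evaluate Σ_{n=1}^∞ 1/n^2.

Parseval: Σ b_n^2 = (1/π) ∫_{-π}^{π} h(t)^2 dt = 32*pi**2/3.
Σ b_n^2 = Σ 64/n^2, so Σ 1/n^2 = (32*pi**2/3)/64 = pi**2/6.

pi**2/6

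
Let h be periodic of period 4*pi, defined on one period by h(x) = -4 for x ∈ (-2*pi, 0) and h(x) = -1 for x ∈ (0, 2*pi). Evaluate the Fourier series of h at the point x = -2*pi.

-5/2

At x = -2*pi the one-sided limits are h(-2*pi^-) = -1 and h(-2*pi^+) = -4.
By Dirichlet's theorem the series converges to their average, [(-1) + (-4)]/2 = -5/2.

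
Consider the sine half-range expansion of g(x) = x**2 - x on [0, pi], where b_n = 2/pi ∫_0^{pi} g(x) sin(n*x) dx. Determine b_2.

b_2 = 2/pi ∫_0^{pi} (x**2 - x) sin(2*x) dx.
Integrating by parts twice (tabular method), an antiderivative of (x**2 - x) sin(2*x) is -x**2*cos(2*x)/2 + x*sin(2*x)/2 + x*cos(2*x)/2 - sin(2*x)/4 + cos(2*x)/4; evaluating from 0 to pi: ∫_{0}^{pi} (x**2 - x) sin(2*x) dx = (-pi**2/2 + 1/4 + pi/2) - (1/4) = pi*(1 - pi)/2.
Hence b_2 = (2/pi)·(pi*(1 - pi)/2) = 1 - pi.

1 - pi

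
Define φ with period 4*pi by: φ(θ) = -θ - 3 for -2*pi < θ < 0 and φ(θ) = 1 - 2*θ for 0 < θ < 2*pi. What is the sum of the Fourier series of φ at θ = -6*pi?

θ = -6*pi differs from θ = 2*pi by -2 full period(s), and the series is 4*pi-periodic.
At θ = 2*pi the one-sided limits are φ(2*pi^-) = 1 - 4*pi and φ(2*pi^+) = -3 + 2*pi.
By Dirichlet's theorem the series converges to their average, [(1 - 4*pi) + (-3 + 2*pi)]/2 = -pi - 1.

-pi - 1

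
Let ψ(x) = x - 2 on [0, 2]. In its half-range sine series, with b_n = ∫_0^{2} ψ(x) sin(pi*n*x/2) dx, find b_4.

b_4 = ∫_0^{2} (x - 2) sin(2*pi*x) dx.
Integrating by parts (boundary term plus one more integral), an antiderivative of (x - 2) sin(2*pi*x) is -x*cos(2*pi*x)/(2*pi) + sin(2*pi*x)/(4*pi**2) + cos(2*pi*x)/pi; evaluating from 0 to 2: ∫_{0}^{2} (x - 2) sin(2*pi*x) dx = (0) - (1/pi) = -1/pi.
Hence b_4 = -1/pi.

-1/pi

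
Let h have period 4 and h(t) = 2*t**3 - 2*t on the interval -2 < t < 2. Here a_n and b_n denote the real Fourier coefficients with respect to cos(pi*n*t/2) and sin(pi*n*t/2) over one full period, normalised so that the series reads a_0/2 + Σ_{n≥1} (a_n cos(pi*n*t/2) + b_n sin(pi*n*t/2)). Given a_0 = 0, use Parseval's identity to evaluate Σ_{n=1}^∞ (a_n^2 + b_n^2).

Parseval: a_0^2/2 + Σ_{n≥1} (a_n^2+b_n^2) = 1/2 ∫_{-2}^{2} h(t)^2 dt = 3424/105.
Subtract a_0^2/2 = 0: Σ (a_n^2+b_n^2) = 3424/105.

3424/105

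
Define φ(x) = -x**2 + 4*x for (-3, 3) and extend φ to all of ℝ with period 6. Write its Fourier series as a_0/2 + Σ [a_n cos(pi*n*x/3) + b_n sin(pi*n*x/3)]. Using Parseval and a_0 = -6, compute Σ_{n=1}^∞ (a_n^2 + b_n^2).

552/5

Parseval: a_0^2/2 + Σ_{n≥1} (a_n^2+b_n^2) = 1/3 ∫_{-3}^{3} φ(x)^2 dx = 642/5.
Subtract a_0^2/2 = 18: Σ (a_n^2+b_n^2) = 552/5.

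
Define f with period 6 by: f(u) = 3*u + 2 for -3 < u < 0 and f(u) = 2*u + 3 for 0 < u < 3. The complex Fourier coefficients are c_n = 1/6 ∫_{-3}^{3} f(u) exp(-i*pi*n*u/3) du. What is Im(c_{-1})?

17/(2*pi)

Since f is real-valued, Im(c_{-1}) = -1/6 ∫_{-3}^{3} f(u) sin(-pi*u/3) du = b_{1}/2.
Split the integral at the breakpoints.
Integrating by parts (boundary term plus one more integral), an antiderivative of (3*u + 2) sin(-pi*u/3) is 9*u*cos(pi*u/3)/pi - 27*sin(pi*u/3)/pi**2 + 6*cos(pi*u/3)/pi; evaluating from -3 to 0: ∫_{-3}^{0} (3*u + 2) sin(-pi*u/3) du = (6/pi) - (21/pi) = -15/pi.
Integrating by parts (boundary term plus one more integral), an antiderivative of (2*u + 3) sin(-pi*u/3) is 6*u*cos(pi*u/3)/pi - 18*sin(pi*u/3)/pi**2 + 9*cos(pi*u/3)/pi; evaluating from 0 to 3: ∫_{0}^{3} (2*u + 3) sin(-pi*u/3) du = (-27/pi) - (9/pi) = -36/pi.
So ∫_{-3}^{3} f(u) sin(-pi*u/3) du = -51/pi.
Hence Im(c_{-1}) = (-1/6)·(-51/pi) = 17/(2*pi).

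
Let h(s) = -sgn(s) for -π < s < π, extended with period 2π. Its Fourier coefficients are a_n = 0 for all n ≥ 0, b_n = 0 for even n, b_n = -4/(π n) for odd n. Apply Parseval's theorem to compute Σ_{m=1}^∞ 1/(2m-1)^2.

pi**2/8

Parseval: Σ b_n^2 = (1/π) ∫_{-π}^{π} h(s)^2 ds = 2.
Only odd n contribute, with b_n^2 = 16/(π^2 n^2), so Σ_{m≥1} 1/(2m-1)^2 = π^2·(2)/16 = pi**2/8.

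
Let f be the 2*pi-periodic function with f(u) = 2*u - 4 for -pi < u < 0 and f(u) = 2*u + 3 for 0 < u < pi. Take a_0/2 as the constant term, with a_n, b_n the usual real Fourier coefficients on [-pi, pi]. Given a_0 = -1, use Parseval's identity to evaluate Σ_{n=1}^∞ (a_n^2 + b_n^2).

49/2 + 8*pi**2/3 + 14*pi

Parseval: a_0^2/2 + Σ_{n≥1} (a_n^2+b_n^2) = 1/pi ∫_{-pi}^{pi} f(u)^2 du = 25 + 8*pi**2/3 + 14*pi.
Subtract a_0^2/2 = 1/2: Σ (a_n^2+b_n^2) = 49/2 + 8*pi**2/3 + 14*pi.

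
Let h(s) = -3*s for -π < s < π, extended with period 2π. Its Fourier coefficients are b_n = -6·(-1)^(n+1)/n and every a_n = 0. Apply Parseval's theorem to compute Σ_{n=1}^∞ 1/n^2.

pi**2/6

Parseval: Σ b_n^2 = (1/π) ∫_{-π}^{π} h(s)^2 ds = 6*pi**2.
Σ b_n^2 = Σ 36/n^2, so Σ 1/n^2 = (6*pi**2)/36 = pi**2/6.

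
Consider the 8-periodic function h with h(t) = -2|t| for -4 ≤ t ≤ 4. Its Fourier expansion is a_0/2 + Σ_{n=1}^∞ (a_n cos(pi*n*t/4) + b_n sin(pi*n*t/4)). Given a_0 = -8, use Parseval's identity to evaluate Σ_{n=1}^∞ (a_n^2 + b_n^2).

Parseval: a_0^2/2 + Σ_{n≥1} (a_n^2+b_n^2) = 1/4 ∫_{-4}^{4} h(t)^2 dt = 128/3.
Subtract a_0^2/2 = 32: Σ (a_n^2+b_n^2) = 32/3.

32/3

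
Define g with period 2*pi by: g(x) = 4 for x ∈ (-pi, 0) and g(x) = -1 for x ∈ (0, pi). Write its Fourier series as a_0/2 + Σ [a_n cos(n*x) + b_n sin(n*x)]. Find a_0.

a_0 = 1/pi ∫_{-pi}^{pi} g(x) dx = 1/pi · (3*pi) = 3.

3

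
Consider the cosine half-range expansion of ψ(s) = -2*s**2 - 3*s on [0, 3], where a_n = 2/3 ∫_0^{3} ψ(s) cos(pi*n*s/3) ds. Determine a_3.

a_3 = 2/3 ∫_0^{3} (-2*s**2 - 3*s) cos(pi*s) ds.
Integrating by parts twice (tabular method), an antiderivative of (-2*s**2 - 3*s) cos(pi*s) is -2*s**2*sin(pi*s)/pi - 3*s*sin(pi*s)/pi - 4*s*cos(pi*s)/pi**2 + 4*sin(pi*s)/pi**3 - 3*cos(pi*s)/pi**2; evaluating from 0 to 3: ∫_{0}^{3} (-2*s**2 - 3*s) cos(pi*s) ds = (15/pi**2) - (-3/pi**2) = 18/pi**2.
Hence a_3 = (2/3)·(18/pi**2) = 12/pi**2.

12/pi**2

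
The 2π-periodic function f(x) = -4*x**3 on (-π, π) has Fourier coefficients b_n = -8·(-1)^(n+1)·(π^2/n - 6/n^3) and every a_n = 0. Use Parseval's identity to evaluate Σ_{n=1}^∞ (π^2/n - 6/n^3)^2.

pi**6/14

Parseval: Σ b_n^2 = (1/π) ∫_{-π}^{π} f(x)^2 dx = 32*pi**6/7.
b_n^2 = 64·(π^2/n - 6/n^3)^2, so the sum equals (32*pi**6/7)/64 = pi**6/14.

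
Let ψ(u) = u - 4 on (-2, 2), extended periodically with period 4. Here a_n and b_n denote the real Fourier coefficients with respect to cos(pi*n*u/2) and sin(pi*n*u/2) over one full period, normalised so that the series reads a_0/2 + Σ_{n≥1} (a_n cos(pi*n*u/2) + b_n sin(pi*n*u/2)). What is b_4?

b_4 = 1/2 ∫_{-2}^{2} ψ(u) sin(2*pi*u) du.
Integrating by parts (boundary term plus one more integral), an antiderivative of (u - 4) sin(2*pi*u) is -u*cos(2*pi*u)/(2*pi) + sin(2*pi*u)/(4*pi**2) + 2*cos(2*pi*u)/pi; evaluating from -2 to 2: ∫_{-2}^{2} (u - 4) sin(2*pi*u) du = (1/pi) - (3/pi) = -2/pi.
Hence b_4 = (1/2)·(-2/pi) = -1/pi.

-1/pi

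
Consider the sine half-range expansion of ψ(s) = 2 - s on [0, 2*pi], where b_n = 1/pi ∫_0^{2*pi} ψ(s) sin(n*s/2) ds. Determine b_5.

4*(2 - pi)/(5*pi)

b_5 = 1/pi ∫_0^{2*pi} (2 - s) sin(5*s/2) ds.
Integrating by parts (boundary term plus one more integral), an antiderivative of (2 - s) sin(5*s/2) is 2*s*cos(5*s/2)/5 - 4*sin(5*s/2)/25 - 4*cos(5*s/2)/5; evaluating from 0 to 2*pi: ∫_{0}^{2*pi} (2 - s) sin(5*s/2) ds = (4/5 - 4*pi/5) - (-4/5) = 8/5 - 4*pi/5.
Hence b_5 = (1/pi)·(8/5 - 4*pi/5) = 4*(2 - pi)/(5*pi).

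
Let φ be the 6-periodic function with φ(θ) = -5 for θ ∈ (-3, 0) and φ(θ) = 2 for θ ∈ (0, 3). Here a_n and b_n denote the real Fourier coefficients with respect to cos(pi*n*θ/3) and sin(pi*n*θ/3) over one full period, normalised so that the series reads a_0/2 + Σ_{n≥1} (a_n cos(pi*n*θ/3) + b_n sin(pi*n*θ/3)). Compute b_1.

14/pi

b_1 = 1/3 ∫_{-3}^{3} φ(θ) sin(pi*θ/3) dθ.
Split the integral at the breakpoints.
Directly, an antiderivative of (-5) sin(pi*θ/3) is 15*cos(pi*θ/3)/pi; evaluating from -3 to 0: ∫_{-3}^{0} (-5) sin(pi*θ/3) dθ = (15/pi) - (-15/pi) = 30/pi.
Directly, an antiderivative of (2) sin(pi*θ/3) is -6*cos(pi*θ/3)/pi; evaluating from 0 to 3: ∫_{0}^{3} (2) sin(pi*θ/3) dθ = (6/pi) - (-6/pi) = 12/pi.
Summing the pieces and multiplying by (1/3) gives b_1 = 14/pi.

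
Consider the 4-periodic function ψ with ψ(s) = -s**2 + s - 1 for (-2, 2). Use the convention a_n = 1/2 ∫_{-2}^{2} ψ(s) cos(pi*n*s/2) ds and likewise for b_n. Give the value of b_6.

b_6 = 1/2 ∫_{-2}^{2} ψ(s) sin(3*pi*s) ds.
Integrating by parts twice (tabular method), an antiderivative of (-s**2 + s - 1) sin(3*pi*s) is s**2*cos(3*pi*s)/(3*pi) - 2*s*sin(3*pi*s)/(9*pi**2) - s*cos(3*pi*s)/(3*pi) + sin(3*pi*s)/(9*pi**2) - 2*cos(3*pi*s)/(27*pi**3) + cos(3*pi*s)/(3*pi); evaluating from -2 to 2: ∫_{-2}^{2} (-s**2 + s - 1) sin(3*pi*s) ds = ((-2/27 + pi**2)/pi**3) - ((-2 + 63*pi**2)/(27*pi**3)) = -4/(3*pi).
Hence b_6 = (1/2)·(-4/(3*pi)) = -2/(3*pi).

-2/(3*pi)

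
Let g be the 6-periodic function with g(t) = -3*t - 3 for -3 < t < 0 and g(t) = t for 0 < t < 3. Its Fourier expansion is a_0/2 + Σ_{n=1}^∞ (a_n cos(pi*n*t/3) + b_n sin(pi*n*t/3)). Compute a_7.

-24/(49*pi**2)

a_7 = 1/3 ∫_{-3}^{3} g(t) cos(7*pi*t/3) dt.
Split the integral at the breakpoints.
Integrating by parts (boundary term plus one more integral), an antiderivative of (-3*t - 3) cos(7*pi*t/3) is -9*t*sin(7*pi*t/3)/(7*pi) - 9*sin(7*pi*t/3)/(7*pi) - 27*cos(7*pi*t/3)/(49*pi**2); evaluating from -3 to 0: ∫_{-3}^{0} (-3*t - 3) cos(7*pi*t/3) dt = (-27/(49*pi**2)) - (27/(49*pi**2)) = -54/(49*pi**2).
Integrating by parts (boundary term plus one more integral), an antiderivative of (t) cos(7*pi*t/3) is 3*t*sin(7*pi*t/3)/(7*pi) + 9*cos(7*pi*t/3)/(49*pi**2); evaluating from 0 to 3: ∫_{0}^{3} (t) cos(7*pi*t/3) dt = (-9/(49*pi**2)) - (9/(49*pi**2)) = -18/(49*pi**2).
Summing the pieces and multiplying by (1/3) gives a_7 = -24/(49*pi**2).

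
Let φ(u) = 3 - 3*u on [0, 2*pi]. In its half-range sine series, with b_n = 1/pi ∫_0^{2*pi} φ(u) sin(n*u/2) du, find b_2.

6

b_2 = 1/pi ∫_0^{2*pi} (3 - 3*u) sin(u) du.
Integrating by parts (boundary term plus one more integral), an antiderivative of (3 - 3*u) sin(u) is 3*u*cos(u) - 3*sin(u) - 3*cos(u); evaluating from 0 to 2*pi: ∫_{0}^{2*pi} (3 - 3*u) sin(u) du = (-3 + 6*pi) - (-3) = 6*pi.
Hence b_2 = (1/pi)·(6*pi) = 6.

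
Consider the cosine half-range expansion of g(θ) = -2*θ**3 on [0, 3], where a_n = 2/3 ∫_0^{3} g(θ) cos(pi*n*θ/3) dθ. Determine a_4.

a_4 = 2/3 ∫_0^{3} (-2*θ**3) cos(4*pi*θ/3) dθ.
Integrating by parts three times (tabular method), an antiderivative of (-2*θ**3) cos(4*pi*θ/3) is -3*θ**3*sin(4*pi*θ/3)/(2*pi) - 27*θ**2*cos(4*pi*θ/3)/(8*pi**2) + 81*θ*sin(4*pi*θ/3)/(16*pi**3) + 243*cos(4*pi*θ/3)/(64*pi**4); evaluating from 0 to 3: ∫_{0}^{3} (-2*θ**3) cos(4*pi*θ/3) dθ = (243*(1 - 8*pi**2)/(64*pi**4)) - (243/(64*pi**4)) = -243/(8*pi**2).
Hence a_4 = (2/3)·(-243/(8*pi**2)) = -81/(4*pi**2).

-81/(4*pi**2)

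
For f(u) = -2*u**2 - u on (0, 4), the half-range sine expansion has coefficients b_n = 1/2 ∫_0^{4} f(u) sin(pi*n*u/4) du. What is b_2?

b_2 = 1/2 ∫_0^{4} (-2*u**2 - u) sin(pi*u/2) du.
Integrating by parts twice (tabular method), an antiderivative of (-2*u**2 - u) sin(pi*u/2) is 4*u**2*cos(pi*u/2)/pi - 16*u*sin(pi*u/2)/pi**2 + 2*u*cos(pi*u/2)/pi - 4*sin(pi*u/2)/pi**2 - 32*cos(pi*u/2)/pi**3; evaluating from 0 to 4: ∫_{0}^{4} (-2*u**2 - u) sin(pi*u/2) du = (-32/pi**3 + 72/pi) - (-32/pi**3) = 72/pi.
Hence b_2 = (1/2)·(72/pi) = 36/pi.

36/pi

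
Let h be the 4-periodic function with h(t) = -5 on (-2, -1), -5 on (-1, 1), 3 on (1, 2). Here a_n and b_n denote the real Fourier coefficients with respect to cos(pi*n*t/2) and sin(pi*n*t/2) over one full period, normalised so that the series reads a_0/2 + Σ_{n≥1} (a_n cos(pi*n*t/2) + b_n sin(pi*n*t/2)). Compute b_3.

8/(3*pi)

b_3 = 1/2 ∫_{-2}^{2} h(t) sin(3*pi*t/2) dt.
Split the integral at the breakpoints.
Directly, an antiderivative of (-5) sin(3*pi*t/2) is 10*cos(3*pi*t/2)/(3*pi); evaluating from -2 to -1: ∫_{-2}^{-1} (-5) sin(3*pi*t/2) dt = (0) - (-10/(3*pi)) = 10/(3*pi).
Directly, an antiderivative of (-5) sin(3*pi*t/2) is 10*cos(3*pi*t/2)/(3*pi); evaluating from -1 to 1: ∫_{-1}^{1} (-5) sin(3*pi*t/2) dt = (0) - (0) = 0.
Directly, an antiderivative of (3) sin(3*pi*t/2) is -2*cos(3*pi*t/2)/pi; evaluating from 1 to 2: ∫_{1}^{2} (3) sin(3*pi*t/2) dt = (2/pi) - (0) = 2/pi.
Summing the pieces and multiplying by (1/2) gives b_3 = 8/(3*pi).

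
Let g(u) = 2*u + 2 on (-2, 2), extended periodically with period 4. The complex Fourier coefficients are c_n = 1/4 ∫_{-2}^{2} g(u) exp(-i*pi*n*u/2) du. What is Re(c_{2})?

0

Since g is real-valued, Re(c_{2}) = 1/4 ∫_{-2}^{2} g(u) cos(pi*u) du = a_{2}/2.
Integrating by parts (boundary term plus one more integral), an antiderivative of (2*u + 2) cos(pi*u) is 2*u*sin(pi*u)/pi + 2*sin(pi*u)/pi + 2*cos(pi*u)/pi**2; evaluating from -2 to 2: ∫_{-2}^{2} (2*u + 2) cos(pi*u) du = (2/pi**2) - (2/pi**2) = 0.
Hence Re(c_{2}) = (1/4)·(0) = 0.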